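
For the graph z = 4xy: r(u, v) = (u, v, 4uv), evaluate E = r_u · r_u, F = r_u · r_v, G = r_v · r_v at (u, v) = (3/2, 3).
E = 145;  F = 72;  G = 37

Partials: r_u = (1, 0, 4*v), r_v = (0, 1, 4*u). As functions of (u, v):
  E = r_u · r_u = 16*v^2 + 1,
  F = r_u · r_v = 16*u*v,
  G = r_v · r_v = 16*u^2 + 1.
Evaluating at (u, v) = (3/2, 3): E = 145, F = 72, G = 37.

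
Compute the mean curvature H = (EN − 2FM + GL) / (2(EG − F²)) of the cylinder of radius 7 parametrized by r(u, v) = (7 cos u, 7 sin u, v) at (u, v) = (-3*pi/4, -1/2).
H = -1/14

With E = 49, F = 0, G = 1, L = -7, M = 0, N = 0, assemble
  H = (EN − 2FM + GL) / (2(EG − F²)) = -1/14.
At (u, v) = (-3*pi/4, -1/2): H = -1/14.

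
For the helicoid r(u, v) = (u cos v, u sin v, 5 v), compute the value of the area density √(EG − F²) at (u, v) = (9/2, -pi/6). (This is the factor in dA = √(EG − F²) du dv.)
√(EG − F²)|_{(9/2, -pi/6)} = sqrt(181)/2

E = 1, F = 0, G = u^2 + 25, so EG − F² = u^2 + 25. Taking the positive square root: √(EG − F²) = sqrt(u^2 + 25). At (u, v) = (9/2, -pi/6): sqrt(181)/2.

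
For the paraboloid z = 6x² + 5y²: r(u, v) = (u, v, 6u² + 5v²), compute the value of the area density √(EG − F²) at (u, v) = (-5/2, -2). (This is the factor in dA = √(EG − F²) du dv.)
√(EG − F²)|_{(-5/2, -2)} = sqrt(1301)

E = 144*u^2 + 1, F = 120*u*v, G = 100*v^2 + 1, so EG − F² = 144*u^2 + 100*v^2 + 1. Taking the positive square root: √(EG − F²) = sqrt(144*u^2 + 100*v^2 + 1). At (u, v) = (-5/2, -2): sqrt(1301).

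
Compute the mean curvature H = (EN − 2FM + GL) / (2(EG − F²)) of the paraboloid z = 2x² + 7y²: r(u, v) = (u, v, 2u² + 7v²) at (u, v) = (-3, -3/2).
H = 1899*sqrt(586)/343396

With E = 16*u^2 + 1, F = 56*u*v, G = 196*v^2 + 1, L = 4/sqrt(16*u^2 + 196*v^2 + 1), M = 0, N = 14/sqrt(16*u^2 + 196*v^2 + 1), assemble
  H = (EN − 2FM + GL) / (2(EG − F²)) = (112*u^2 + 392*v^2 + 9)/(16*u^2 + 196*v^2 + 1)^(3/2).
At (u, v) = (-3, -3/2): H = 1899*sqrt(586)/343396.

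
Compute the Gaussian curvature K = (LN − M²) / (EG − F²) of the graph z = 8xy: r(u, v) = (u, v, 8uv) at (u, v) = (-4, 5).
K = -64/6890625

Coefficients of the first fundamental form: E = 64*v^2 + 1, F = 64*u*v, G = 64*u^2 + 1.
Coefficients of the second fundamental form: L = 0, M = 8/sqrt(64*u^2 + 64*v^2 + 1), N = 0.
Assemble K = (LN − M²)/(EG − F²) = -64/(4096*u^4 + 8192*u^2*v^2 + 128*u^2 + 4096*v^4 + 128*v^2 + 1). At (u, v) = (-4, 5): K = -64/6890625.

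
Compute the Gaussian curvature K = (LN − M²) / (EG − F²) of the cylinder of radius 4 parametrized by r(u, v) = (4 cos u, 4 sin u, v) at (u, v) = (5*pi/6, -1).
K = 0

Coefficients of the first fundamental form: E = 16, F = 0, G = 1.
Coefficients of the second fundamental form: L = -4, M = 0, N = 0.
Assemble K = (LN − M²)/(EG − F²) = 0. At (u, v) = (5*pi/6, -1): K = 0.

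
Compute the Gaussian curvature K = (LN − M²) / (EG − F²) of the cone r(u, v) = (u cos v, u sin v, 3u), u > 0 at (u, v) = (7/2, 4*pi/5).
K = 0

Coefficients of the first fundamental form: E = 10, F = 0, G = u^2.
Coefficients of the second fundamental form: L = 0, M = 0, N = 3*sqrt(10)*u^2/(10*Abs(u)).
Assemble K = (LN − M²)/(EG − F²) = 0. At (u, v) = (7/2, 4*pi/5): K = 0.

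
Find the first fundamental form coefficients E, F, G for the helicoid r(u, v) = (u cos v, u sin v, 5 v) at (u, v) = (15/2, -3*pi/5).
E = 1;  F = 0;  G = 325/4

Partials: r_u = (cos(v), sin(v), 0), r_v = (-u*sin(v), u*cos(v), 5). As functions of (u, v):
  E = r_u · r_u = 1,
  F = r_u · r_v = 0,
  G = r_v · r_v = u^2 + 25.
Evaluating at (u, v) = (15/2, -3*pi/5): E = 1, F = 0, G = 325/4.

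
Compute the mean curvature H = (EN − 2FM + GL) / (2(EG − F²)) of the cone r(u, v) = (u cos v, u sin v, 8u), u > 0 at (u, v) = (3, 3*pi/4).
H = 4*sqrt(65)/195

With E = 65, F = 0, G = u^2, L = 0, M = 0, N = 8*sqrt(65)*u^2/(65*Abs(u)), assemble
  H = (EN − 2FM + GL) / (2(EG − F²)) = 4*sqrt(65)/(65*Abs(u)).
At (u, v) = (3, 3*pi/4): H = 4*sqrt(65)/195.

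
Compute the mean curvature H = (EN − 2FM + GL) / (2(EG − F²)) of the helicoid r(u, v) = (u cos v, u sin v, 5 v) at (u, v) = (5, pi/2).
H = 0

With E = 1, F = 0, G = u^2 + 25, L = 0, M = -5/sqrt(u^2 + 25), N = 0, assemble
  H = (EN − 2FM + GL) / (2(EG − F²)) = 0.
At (u, v) = (5, pi/2): H = 0.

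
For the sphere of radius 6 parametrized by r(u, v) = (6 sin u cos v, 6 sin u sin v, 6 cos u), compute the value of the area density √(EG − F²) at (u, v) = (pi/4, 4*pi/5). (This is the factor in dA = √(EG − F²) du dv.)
√(EG − F²)|_{(pi/4, 4*pi/5)} = 18*sqrt(2)

E = 36, F = 0, G = 36*sin(u)^2, so EG − F² = 1296*sin(u)^2. Taking the positive square root: √(EG − F²) = 36*Abs(sin(u)). At (u, v) = (pi/4, 4*pi/5): 18*sqrt(2).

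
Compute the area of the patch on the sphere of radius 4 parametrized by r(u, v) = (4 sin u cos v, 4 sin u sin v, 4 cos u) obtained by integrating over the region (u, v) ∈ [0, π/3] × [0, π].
Area = 8*pi

Area = ∫∫ √(EG − F²) du dv with √(EG − F²) = 16*Abs(sin(u)). Integrating over [0, π/3] × [0, π] gives 8*pi.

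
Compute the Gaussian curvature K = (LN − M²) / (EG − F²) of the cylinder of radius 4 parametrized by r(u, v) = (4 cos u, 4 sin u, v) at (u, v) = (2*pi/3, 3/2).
K = 0

Coefficients of the first fundamental form: E = 16, F = 0, G = 1.
Coefficients of the second fundamental form: L = -4, M = 0, N = 0.
Assemble K = (LN − M²)/(EG − F²) = 0. At (u, v) = (2*pi/3, 3/2): K = 0.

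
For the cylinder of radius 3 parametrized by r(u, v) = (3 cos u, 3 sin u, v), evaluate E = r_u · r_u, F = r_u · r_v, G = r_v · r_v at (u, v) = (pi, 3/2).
E = 9;  F = 0;  G = 1

Partials: r_u = (-3*sin(u), 3*cos(u), 0), r_v = (0, 0, 1). As functions of (u, v):
  E = r_u · r_u = 9,
  F = r_u · r_v = 0,
  G = r_v · r_v = 1.
Evaluating at (u, v) = (pi, 3/2): E = 9, F = 0, G = 1.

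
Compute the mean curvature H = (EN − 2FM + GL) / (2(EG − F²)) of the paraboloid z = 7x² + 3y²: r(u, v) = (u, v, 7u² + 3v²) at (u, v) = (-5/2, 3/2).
H = 4252*sqrt(1307)/1708249

With E = 196*u^2 + 1, F = 84*u*v, G = 36*v^2 + 1, L = 14/sqrt(196*u^2 + 36*v^2 + 1), M = 0, N = 6/sqrt(196*u^2 + 36*v^2 + 1), assemble
  H = (EN − 2FM + GL) / (2(EG − F²)) = 2*(294*u^2 + 126*v^2 + 5)/(196*u^2 + 36*v^2 + 1)^(3/2).
At (u, v) = (-5/2, 3/2): H = 4252*sqrt(1307)/1708249.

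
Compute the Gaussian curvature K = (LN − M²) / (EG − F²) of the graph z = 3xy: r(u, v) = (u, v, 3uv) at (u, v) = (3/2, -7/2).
K = -36/69169

Coefficients of the first fundamental form: E = 9*v^2 + 1, F = 9*u*v, G = 9*u^2 + 1.
Coefficients of the second fundamental form: L = 0, M = 3/sqrt(9*u^2 + 9*v^2 + 1), N = 0.
Assemble K = (LN − M²)/(EG − F²) = -9/(81*u^4 + 162*u^2*v^2 + 18*u^2 + 81*v^4 + 18*v^2 + 1). At (u, v) = (3/2, -7/2): K = -36/69169.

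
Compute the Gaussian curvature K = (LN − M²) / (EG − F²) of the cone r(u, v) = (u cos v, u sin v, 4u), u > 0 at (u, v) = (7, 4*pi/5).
K = 0

Coefficients of the first fundamental form: E = 17, F = 0, G = u^2.
Coefficients of the second fundamental form: L = 0, M = 0, N = 4*sqrt(17)*u^2/(17*Abs(u)).
Assemble K = (LN − M²)/(EG − F²) = 0. At (u, v) = (7, 4*pi/5): K = 0.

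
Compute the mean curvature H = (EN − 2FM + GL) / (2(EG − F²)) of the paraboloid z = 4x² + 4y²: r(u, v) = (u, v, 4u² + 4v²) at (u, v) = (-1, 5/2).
H = 1864*sqrt(465)/216225

With E = 64*u^2 + 1, F = 64*u*v, G = 64*v^2 + 1, L = 8/sqrt(64*u^2 + 64*v^2 + 1), M = 0, N = 8/sqrt(64*u^2 + 64*v^2 + 1), assemble
  H = (EN − 2FM + GL) / (2(EG − F²)) = 8*(32*u^2 + 32*v^2 + 1)/(64*u^2 + 64*v^2 + 1)^(3/2).
At (u, v) = (-1, 5/2): H = 1864*sqrt(465)/216225.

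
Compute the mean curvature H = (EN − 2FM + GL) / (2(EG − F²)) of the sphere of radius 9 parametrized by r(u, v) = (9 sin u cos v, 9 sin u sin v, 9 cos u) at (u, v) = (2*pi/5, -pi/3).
H = -1/9

With E = 81, F = 0, G = 81*sin(u)^2, L = -9*sin(u)/Abs(sin(u)), M = 0, N = -9*sin(u)^3/Abs(sin(u)), assemble
  H = (EN − 2FM + GL) / (2(EG − F²)) = -sin(u)/(9*Abs(sin(u))).
At (u, v) = (2*pi/5, -pi/3): H = -1/9.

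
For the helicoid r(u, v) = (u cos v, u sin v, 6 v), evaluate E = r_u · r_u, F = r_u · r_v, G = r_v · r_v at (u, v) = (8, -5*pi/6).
E = 1;  F = 0;  G = 100

Partials: r_u = (cos(v), sin(v), 0), r_v = (-u*sin(v), u*cos(v), 6). As functions of (u, v):
  E = r_u · r_u = 1,
  F = r_u · r_v = 0,
  G = r_v · r_v = u^2 + 36.
Evaluating at (u, v) = (8, -5*pi/6): E = 1, F = 0, G = 100.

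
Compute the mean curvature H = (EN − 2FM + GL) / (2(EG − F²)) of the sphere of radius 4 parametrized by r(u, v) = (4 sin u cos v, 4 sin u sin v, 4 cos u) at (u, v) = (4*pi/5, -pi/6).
H = -1/4

With E = 16, F = 0, G = 16*sin(u)^2, L = -4*sin(u)/Abs(sin(u)), M = 0, N = -4*sin(u)^3/Abs(sin(u)), assemble
  H = (EN − 2FM + GL) / (2(EG − F²)) = -sin(u)/(4*Abs(sin(u))).
At (u, v) = (4*pi/5, -pi/6): H = -1/4.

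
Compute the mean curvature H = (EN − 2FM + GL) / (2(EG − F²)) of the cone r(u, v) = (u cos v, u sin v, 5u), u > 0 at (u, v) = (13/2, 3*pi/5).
H = 5*sqrt(26)/338

With E = 26, F = 0, G = u^2, L = 0, M = 0, N = 5*sqrt(26)*u^2/(26*Abs(u)), assemble
  H = (EN − 2FM + GL) / (2(EG − F²)) = 5*sqrt(26)/(52*Abs(u)).
At (u, v) = (13/2, 3*pi/5): H = 5*sqrt(26)/338.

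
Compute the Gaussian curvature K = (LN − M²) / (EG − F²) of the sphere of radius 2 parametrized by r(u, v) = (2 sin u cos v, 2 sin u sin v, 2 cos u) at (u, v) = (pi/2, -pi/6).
K = 1/4

Coefficients of the first fundamental form: E = 4, F = 0, G = 4*sin(u)^2.
Coefficients of the second fundamental form: L = -2*sin(u)/Abs(sin(u)), M = 0, N = -2*sin(u)^3/Abs(sin(u)).
Assemble K = (LN − M²)/(EG − F²) = 1/4. At (u, v) = (pi/2, -pi/6): K = 1/4.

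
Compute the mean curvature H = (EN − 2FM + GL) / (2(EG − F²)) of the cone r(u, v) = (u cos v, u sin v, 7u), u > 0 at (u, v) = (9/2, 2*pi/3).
H = 7*sqrt(2)/90

With E = 50, F = 0, G = u^2, L = 0, M = 0, N = 7*sqrt(2)*u^2/(10*Abs(u)), assemble
  H = (EN − 2FM + GL) / (2(EG − F²)) = 7*sqrt(2)/(20*Abs(u)).
At (u, v) = (9/2, 2*pi/3): H = 7*sqrt(2)/90.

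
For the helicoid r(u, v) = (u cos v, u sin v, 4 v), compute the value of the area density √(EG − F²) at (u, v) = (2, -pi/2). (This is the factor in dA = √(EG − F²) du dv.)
√(EG − F²)|_{(2, -pi/2)} = 2*sqrt(5)

E = 1, F = 0, G = u^2 + 16, so EG − F² = u^2 + 16. Taking the positive square root: √(EG − F²) = sqrt(u^2 + 16). At (u, v) = (2, -pi/2): 2*sqrt(5).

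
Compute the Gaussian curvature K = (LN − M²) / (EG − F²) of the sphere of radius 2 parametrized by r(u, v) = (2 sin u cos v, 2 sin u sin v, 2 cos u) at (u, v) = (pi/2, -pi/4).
K = 1/4

Coefficients of the first fundamental form: E = 4, F = 0, G = 4*sin(u)^2.
Coefficients of the second fundamental form: L = -2*sin(u)/Abs(sin(u)), M = 0, N = -2*sin(u)^3/Abs(sin(u)).
Assemble K = (LN − M²)/(EG − F²) = 1/4. At (u, v) = (pi/2, -pi/4): K = 1/4.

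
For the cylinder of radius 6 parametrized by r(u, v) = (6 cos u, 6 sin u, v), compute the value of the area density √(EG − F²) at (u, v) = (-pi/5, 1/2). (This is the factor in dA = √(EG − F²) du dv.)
√(EG − F²)|_{(-pi/5, 1/2)} = 6

E = 36, F = 0, G = 1, so EG − F² = 36. Taking the positive square root: √(EG − F²) = 6. At (u, v) = (-pi/5, 1/2): 6.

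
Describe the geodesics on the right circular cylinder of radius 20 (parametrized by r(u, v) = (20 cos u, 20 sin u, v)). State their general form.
The cylinder is flat (K = 0) and locally isometric to the plane via the development (u, v) ↦ (20 u, v). Geodesics are the pre-images of straight lines: circles (v constant), vertical lines (u constant), and helices (v = c · u + d) for constants c, d.

A right cylinder has E = 20², F = 0, G = 1, so EG − F² = 20², and L = −20, M = N = 0, giving K = (LN − M²)/(EG − F²) = 0 everywhere. A flat surface is locally isometric to the Euclidean plane via the map (u, v) ↦ (20 u, v). Straight lines in the (x̃, ỹ) plane pull back to: (a) horizontal circles (v = const), (b) vertical generators (u = const), and (c) helices (20 u tan θ = v, i.e. v = c · u + d).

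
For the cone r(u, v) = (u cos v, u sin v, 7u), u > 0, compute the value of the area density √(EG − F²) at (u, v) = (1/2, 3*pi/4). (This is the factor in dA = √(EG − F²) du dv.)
√(EG − F²)|_{(1/2, 3*pi/4)} = 5*sqrt(2)/2

E = 50, F = 0, G = u^2, so EG − F² = 50*u^2. Taking the positive square root: √(EG − F²) = 5*sqrt(2)*Abs(u). At (u, v) = (1/2, 3*pi/4): 5*sqrt(2)/2.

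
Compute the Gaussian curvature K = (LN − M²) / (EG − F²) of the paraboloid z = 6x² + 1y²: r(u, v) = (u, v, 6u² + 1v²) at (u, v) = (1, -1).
K = 24/22201

Coefficients of the first fundamental form: E = 144*u^2 + 1, F = 24*u*v, G = 4*v^2 + 1.
Coefficients of the second fundamental form: L = 12/sqrt(144*u^2 + 4*v^2 + 1), M = 0, N = 2/sqrt(144*u^2 + 4*v^2 + 1).
Assemble K = (LN − M²)/(EG − F²) = 24/(20736*u^4 + 1152*u^2*v^2 + 288*u^2 + 16*v^4 + 8*v^2 + 1). At (u, v) = (1, -1): K = 24/22201.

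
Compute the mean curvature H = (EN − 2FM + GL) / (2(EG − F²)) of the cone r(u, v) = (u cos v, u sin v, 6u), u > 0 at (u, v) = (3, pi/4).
H = sqrt(37)/37

With E = 37, F = 0, G = u^2, L = 0, M = 0, N = 6*sqrt(37)*u^2/(37*Abs(u)), assemble
  H = (EN − 2FM + GL) / (2(EG − F²)) = 3*sqrt(37)/(37*Abs(u)).
At (u, v) = (3, pi/4): H = sqrt(37)/37.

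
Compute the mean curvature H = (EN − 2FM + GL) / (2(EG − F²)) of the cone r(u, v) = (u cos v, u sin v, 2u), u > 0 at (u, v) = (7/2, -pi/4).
H = 2*sqrt(5)/35

With E = 5, F = 0, G = u^2, L = 0, M = 0, N = 2*sqrt(5)*u^2/(5*Abs(u)), assemble
  H = (EN − 2FM + GL) / (2(EG − F²)) = sqrt(5)/(5*Abs(u)).
At (u, v) = (7/2, -pi/4): H = 2*sqrt(5)/35.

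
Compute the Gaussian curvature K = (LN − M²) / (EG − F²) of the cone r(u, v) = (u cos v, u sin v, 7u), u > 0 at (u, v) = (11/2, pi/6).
K = 0

Coefficients of the first fundamental form: E = 50, F = 0, G = u^2.
Coefficients of the second fundamental form: L = 0, M = 0, N = 7*sqrt(2)*u^2/(10*Abs(u)).
Assemble K = (LN − M²)/(EG − F²) = 0. At (u, v) = (11/2, pi/6): K = 0.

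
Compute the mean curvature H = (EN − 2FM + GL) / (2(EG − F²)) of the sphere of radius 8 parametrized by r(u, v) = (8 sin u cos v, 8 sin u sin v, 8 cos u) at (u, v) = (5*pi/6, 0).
H = -1/8

With E = 64, F = 0, G = 64*sin(u)^2, L = -8*sin(u)/Abs(sin(u)), M = 0, N = -8*sin(u)^3/Abs(sin(u)), assemble
  H = (EN − 2FM + GL) / (2(EG − F²)) = -sin(u)/(8*Abs(sin(u))).
At (u, v) = (5*pi/6, 0): H = -1/8.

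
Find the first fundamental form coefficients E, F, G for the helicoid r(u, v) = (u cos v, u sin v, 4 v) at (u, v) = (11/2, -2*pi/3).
E = 1;  F = 0;  G = 185/4

Partials: r_u = (cos(v), sin(v), 0), r_v = (-u*sin(v), u*cos(v), 4). As functions of (u, v):
  E = r_u · r_u = 1,
  F = r_u · r_v = 0,
  G = r_v · r_v = u^2 + 16.
Evaluating at (u, v) = (11/2, -2*pi/3): E = 1, F = 0, G = 185/4.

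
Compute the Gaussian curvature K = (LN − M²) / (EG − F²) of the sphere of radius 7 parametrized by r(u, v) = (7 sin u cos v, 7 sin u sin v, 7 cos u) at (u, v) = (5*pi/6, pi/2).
K = 1/49

Coefficients of the first fundamental form: E = 49, F = 0, G = 49*sin(u)^2.
Coefficients of the second fundamental form: L = -7*sin(u)/Abs(sin(u)), M = 0, N = -7*sin(u)^3/Abs(sin(u)).
Assemble K = (LN − M²)/(EG − F²) = 1/49. At (u, v) = (5*pi/6, pi/2): K = 1/49.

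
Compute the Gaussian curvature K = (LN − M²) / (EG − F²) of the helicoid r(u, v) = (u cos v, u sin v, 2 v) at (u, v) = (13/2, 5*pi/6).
K = -64/34225

Coefficients of the first fundamental form: E = 1, F = 0, G = u^2 + 4.
Coefficients of the second fundamental form: L = 0, M = -2/sqrt(u^2 + 4), N = 0.
Assemble K = (LN − M²)/(EG − F²) = -4/(u^2 + 4)^2. At (u, v) = (13/2, 5*pi/6): K = -64/34225.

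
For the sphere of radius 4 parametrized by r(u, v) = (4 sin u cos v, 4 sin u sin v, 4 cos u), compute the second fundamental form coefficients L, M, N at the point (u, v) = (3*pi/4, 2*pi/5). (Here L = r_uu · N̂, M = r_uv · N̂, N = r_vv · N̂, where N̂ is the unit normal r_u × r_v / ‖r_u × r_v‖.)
L = -4;  M = 0;  N = -2

Compute the unit normal N̂(u, v) = (sin(u)^2*cos(v)/Abs(sin(u)), sin(u)^2*sin(v)/Abs(sin(u)), sin(2*u)/(2*Abs(sin(u)))), and the second partials r_uu, r_uv, r_vv. Take dot products:
  L(u, v) = r_uu · N̂ = -4*sin(u)/Abs(sin(u)),
  M(u, v) = r_uv · N̂ = 0,
  N(u, v) = r_vv · N̂ = -4*sin(u)^3/Abs(sin(u)).
Evaluating at (u, v) = (3*pi/4, 2*pi/5):
  L = -4, M = 0, N = -2.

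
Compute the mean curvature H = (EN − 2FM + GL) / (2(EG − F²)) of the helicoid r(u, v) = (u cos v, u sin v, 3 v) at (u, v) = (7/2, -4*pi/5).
H = 0

With E = 1, F = 0, G = u^2 + 9, L = 0, M = -3/sqrt(u^2 + 9), N = 0, assemble
  H = (EN − 2FM + GL) / (2(EG − F²)) = 0.
At (u, v) = (7/2, -4*pi/5): H = 0.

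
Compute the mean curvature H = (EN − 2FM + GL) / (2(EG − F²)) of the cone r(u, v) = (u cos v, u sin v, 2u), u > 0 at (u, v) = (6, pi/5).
H = sqrt(5)/30

With E = 5, F = 0, G = u^2, L = 0, M = 0, N = 2*sqrt(5)*u^2/(5*Abs(u)), assemble
  H = (EN − 2FM + GL) / (2(EG − F²)) = sqrt(5)/(5*Abs(u)).
At (u, v) = (6, pi/5): H = sqrt(5)/30.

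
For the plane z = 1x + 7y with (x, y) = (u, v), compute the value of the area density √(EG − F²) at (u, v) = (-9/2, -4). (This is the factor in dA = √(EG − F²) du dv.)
√(EG − F²)|_{(-9/2, -4)} = sqrt(51)

E = 2, F = 7, G = 50, so EG − F² = 51. Taking the positive square root: √(EG − F²) = sqrt(51). At (u, v) = (-9/2, -4): sqrt(51).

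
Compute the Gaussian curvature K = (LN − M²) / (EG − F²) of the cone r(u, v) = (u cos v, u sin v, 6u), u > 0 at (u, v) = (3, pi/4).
K = 0

Coefficients of the first fundamental form: E = 37, F = 0, G = u^2.
Coefficients of the second fundamental form: L = 0, M = 0, N = 6*sqrt(37)*u^2/(37*Abs(u)).
Assemble K = (LN − M²)/(EG − F²) = 0. At (u, v) = (3, pi/4): K = 0.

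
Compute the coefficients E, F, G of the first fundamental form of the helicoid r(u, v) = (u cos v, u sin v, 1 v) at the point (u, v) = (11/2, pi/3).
E = 1;  F = 0;  G = 125/4

Partials: r_u = (cos(v), sin(v), 0), r_v = (-u*sin(v), u*cos(v), 1). As functions of (u, v):
  E = r_u · r_u = 1,
  F = r_u · r_v = 0,
  G = r_v · r_v = u^2 + 1.
Evaluating at (u, v) = (11/2, pi/3): E = 1, F = 0, G = 125/4.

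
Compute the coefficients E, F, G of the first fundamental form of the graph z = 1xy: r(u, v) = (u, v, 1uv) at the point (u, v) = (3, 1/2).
E = 5/4;  F = 3/2;  G = 10

Partials: r_u = (1, 0, v), r_v = (0, 1, u). As functions of (u, v):
  E = r_u · r_u = v^2 + 1,
  F = r_u · r_v = u*v,
  G = r_v · r_v = u^2 + 1.
Evaluating at (u, v) = (3, 1/2): E = 5/4, F = 3/2, G = 10.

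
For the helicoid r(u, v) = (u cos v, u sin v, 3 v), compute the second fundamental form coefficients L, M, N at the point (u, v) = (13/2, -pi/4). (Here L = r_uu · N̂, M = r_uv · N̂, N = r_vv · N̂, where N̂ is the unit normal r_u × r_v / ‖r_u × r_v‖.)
L = 0;  M = -6*sqrt(205)/205;  N = 0

Compute the unit normal N̂(u, v) = (3*sin(v)/sqrt(u^2 + 9), -3*cos(v)/sqrt(u^2 + 9), u/sqrt(u^2 + 9)), and the second partials r_uu, r_uv, r_vv. Take dot products:
  L(u, v) = r_uu · N̂ = 0,
  M(u, v) = r_uv · N̂ = -3/sqrt(u^2 + 9),
  N(u, v) = r_vv · N̂ = 0.
Evaluating at (u, v) = (13/2, -pi/4):
  L = 0, M = -6*sqrt(205)/205, N = 0.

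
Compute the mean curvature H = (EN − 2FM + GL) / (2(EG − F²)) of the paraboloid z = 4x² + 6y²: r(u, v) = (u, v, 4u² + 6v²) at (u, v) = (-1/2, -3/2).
H = 1402*sqrt(341)/116281

With E = 64*u^2 + 1, F = 96*u*v, G = 144*v^2 + 1, L = 8/sqrt(64*u^2 + 144*v^2 + 1), M = 0, N = 12/sqrt(64*u^2 + 144*v^2 + 1), assemble
  H = (EN − 2FM + GL) / (2(EG − F²)) = 2*(192*u^2 + 288*v^2 + 5)/(64*u^2 + 144*v^2 + 1)^(3/2).
At (u, v) = (-1/2, -3/2): H = 1402*sqrt(341)/116281.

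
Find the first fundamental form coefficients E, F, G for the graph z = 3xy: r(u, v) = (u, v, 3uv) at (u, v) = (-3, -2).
E = 37;  F = 54;  G = 82

Partials: r_u = (1, 0, 3*v), r_v = (0, 1, 3*u). As functions of (u, v):
  E = r_u · r_u = 9*v^2 + 1,
  F = r_u · r_v = 9*u*v,
  G = r_v · r_v = 9*u^2 + 1.
Evaluating at (u, v) = (-3, -2): E = 37, F = 54, G = 82.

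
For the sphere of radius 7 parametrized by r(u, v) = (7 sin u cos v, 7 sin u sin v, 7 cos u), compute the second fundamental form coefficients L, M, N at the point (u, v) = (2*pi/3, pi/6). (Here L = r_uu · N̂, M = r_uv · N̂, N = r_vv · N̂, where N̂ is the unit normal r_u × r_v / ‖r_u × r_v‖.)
L = -7;  M = 0;  N = -21/4

Compute the unit normal N̂(u, v) = (sin(u)^2*cos(v)/Abs(sin(u)), sin(u)^2*sin(v)/Abs(sin(u)), sin(2*u)/(2*Abs(sin(u)))), and the second partials r_uu, r_uv, r_vv. Take dot products:
  L(u, v) = r_uu · N̂ = -7*sin(u)/Abs(sin(u)),
  M(u, v) = r_uv · N̂ = 0,
  N(u, v) = r_vv · N̂ = -7*sin(u)^3/Abs(sin(u)).
Evaluating at (u, v) = (2*pi/3, pi/6):
  L = -7, M = 0, N = -21/4.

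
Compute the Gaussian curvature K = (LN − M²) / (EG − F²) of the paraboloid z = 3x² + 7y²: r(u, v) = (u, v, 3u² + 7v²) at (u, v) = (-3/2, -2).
K = 21/187489

Coefficients of the first fundamental form: E = 36*u^2 + 1, F = 84*u*v, G = 196*v^2 + 1.
Coefficients of the second fundamental form: L = 6/sqrt(36*u^2 + 196*v^2 + 1), M = 0, N = 14/sqrt(36*u^2 + 196*v^2 + 1).
Assemble K = (LN − M²)/(EG − F²) = 84/(1296*u^4 + 14112*u^2*v^2 + 72*u^2 + 38416*v^4 + 392*v^2 + 1). At (u, v) = (-3/2, -2): K = 21/187489.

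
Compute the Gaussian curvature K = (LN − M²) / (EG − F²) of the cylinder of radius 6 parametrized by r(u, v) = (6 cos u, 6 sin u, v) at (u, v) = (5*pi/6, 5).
K = 0

Coefficients of the first fundamental form: E = 36, F = 0, G = 1.
Coefficients of the second fundamental form: L = -6, M = 0, N = 0.
Assemble K = (LN − M²)/(EG − F²) = 0. At (u, v) = (5*pi/6, 5): K = 0.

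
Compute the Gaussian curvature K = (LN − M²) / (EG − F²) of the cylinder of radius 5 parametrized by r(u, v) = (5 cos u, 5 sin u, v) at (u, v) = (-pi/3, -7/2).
K = 0

Coefficients of the first fundamental form: E = 25, F = 0, G = 1.
Coefficients of the second fundamental form: L = -5, M = 0, N = 0.
Assemble K = (LN − M²)/(EG − F²) = 0. At (u, v) = (-pi/3, -7/2): K = 0.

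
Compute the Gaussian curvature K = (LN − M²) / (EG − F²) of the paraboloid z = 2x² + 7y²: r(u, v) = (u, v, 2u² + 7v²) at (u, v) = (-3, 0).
K = 56/21025

Coefficients of the first fundamental form: E = 16*u^2 + 1, F = 56*u*v, G = 196*v^2 + 1.
Coefficients of the second fundamental form: L = 4/sqrt(16*u^2 + 196*v^2 + 1), M = 0, N = 14/sqrt(16*u^2 + 196*v^2 + 1).
Assemble K = (LN − M²)/(EG − F²) = 56/(256*u^4 + 6272*u^2*v^2 + 32*u^2 + 38416*v^4 + 392*v^2 + 1). At (u, v) = (-3, 0): K = 56/21025.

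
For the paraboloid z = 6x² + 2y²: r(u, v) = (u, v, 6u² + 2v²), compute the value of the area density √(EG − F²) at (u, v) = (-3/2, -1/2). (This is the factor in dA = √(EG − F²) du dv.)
√(EG − F²)|_{(-3/2, -1/2)} = sqrt(329)

E = 144*u^2 + 1, F = 48*u*v, G = 16*v^2 + 1, so EG − F² = 144*u^2 + 16*v^2 + 1. Taking the positive square root: √(EG − F²) = sqrt(144*u^2 + 16*v^2 + 1). At (u, v) = (-3/2, -1/2): sqrt(329).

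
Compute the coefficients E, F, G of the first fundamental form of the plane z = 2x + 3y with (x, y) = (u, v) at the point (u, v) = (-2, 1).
E = 5;  F = 6;  G = 10

Partials: r_u = (1, 0, 2), r_v = (0, 1, 3). As functions of (u, v):
  E = r_u · r_u = 5,
  F = r_u · r_v = 6,
  G = r_v · r_v = 10.
Evaluating at (u, v) = (-2, 1): E = 5, F = 6, G = 10.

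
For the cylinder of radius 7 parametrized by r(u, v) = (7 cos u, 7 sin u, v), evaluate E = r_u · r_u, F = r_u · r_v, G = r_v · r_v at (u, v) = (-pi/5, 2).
E = 49;  F = 0;  G = 1

Partials: r_u = (-7*sin(u), 7*cos(u), 0), r_v = (0, 0, 1). As functions of (u, v):
  E = r_u · r_u = 49,
  F = r_u · r_v = 0,
  G = r_v · r_v = 1.
Evaluating at (u, v) = (-pi/5, 2): E = 49, F = 0, G = 1.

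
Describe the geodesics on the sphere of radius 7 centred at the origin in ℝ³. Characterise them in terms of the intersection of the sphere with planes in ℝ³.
Geodesics on the sphere of radius 7 are great circles — circles of radius 7 obtained as the intersection of the sphere with planes through the origin (the centre of the sphere).

A curve α(t) of nonzero constant speed on the sphere of radius 7 is a geodesic iff its acceleration α̈ is everywhere normal to the surface, i.e. parallel to the radial vector α(t). Then d/dt(α × α̇) = α̇ × α̇ + α × α̈ = 0, so α × α̇ is a constant vector n ≠ 0 and α(t) · n = 0 for all t: α lies in the plane through the origin with normal n. The intersection of that plane with the sphere is a circle of radius 7 (a great circle). Conversely, a great circle traversed at constant speed has centripetal acceleration pointing at the origin, hence normal to the sphere, so every great circle is a geodesic.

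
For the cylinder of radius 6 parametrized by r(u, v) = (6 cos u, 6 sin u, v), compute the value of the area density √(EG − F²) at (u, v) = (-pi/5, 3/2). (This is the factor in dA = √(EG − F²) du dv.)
√(EG − F²)|_{(-pi/5, 3/2)} = 6

E = 36, F = 0, G = 1, so EG − F² = 36. Taking the positive square root: √(EG − F²) = 6. At (u, v) = (-pi/5, 3/2): 6.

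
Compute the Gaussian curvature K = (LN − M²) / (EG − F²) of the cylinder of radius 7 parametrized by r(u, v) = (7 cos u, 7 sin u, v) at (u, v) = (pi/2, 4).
K = 0

Coefficients of the first fundamental form: E = 49, F = 0, G = 1.
Coefficients of the second fundamental form: L = -7, M = 0, N = 0.
Assemble K = (LN − M²)/(EG − F²) = 0. At (u, v) = (pi/2, 4): K = 0.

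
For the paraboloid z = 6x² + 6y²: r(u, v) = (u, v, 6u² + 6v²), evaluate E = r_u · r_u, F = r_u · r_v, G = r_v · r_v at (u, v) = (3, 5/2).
E = 1297;  F = 1080;  G = 901

Partials: r_u = (1, 0, 12*u), r_v = (0, 1, 12*v). As functions of (u, v):
  E = r_u · r_u = 144*u^2 + 1,
  F = r_u · r_v = 144*u*v,
  G = r_v · r_v = 144*v^2 + 1.
Evaluating at (u, v) = (3, 5/2): E = 1297, F = 1080, G = 901.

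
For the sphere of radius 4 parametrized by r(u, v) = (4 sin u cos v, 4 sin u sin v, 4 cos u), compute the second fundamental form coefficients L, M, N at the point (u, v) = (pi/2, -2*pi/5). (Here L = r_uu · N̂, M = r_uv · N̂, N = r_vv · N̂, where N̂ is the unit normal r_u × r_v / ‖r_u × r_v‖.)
L = -4;  M = 0;  N = -4

Compute the unit normal N̂(u, v) = (sin(u)^2*cos(v)/Abs(sin(u)), sin(u)^2*sin(v)/Abs(sin(u)), sin(2*u)/(2*Abs(sin(u)))), and the second partials r_uu, r_uv, r_vv. Take dot products:
  L(u, v) = r_uu · N̂ = -4*sin(u)/Abs(sin(u)),
  M(u, v) = r_uv · N̂ = 0,
  N(u, v) = r_vv · N̂ = -4*sin(u)^3/Abs(sin(u)).
Evaluating at (u, v) = (pi/2, -2*pi/5):
  L = -4, M = 0, N = -4.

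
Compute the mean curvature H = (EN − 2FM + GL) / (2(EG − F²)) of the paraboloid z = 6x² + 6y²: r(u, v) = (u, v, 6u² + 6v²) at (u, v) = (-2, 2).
H = 6924*sqrt(1153)/1329409

With E = 144*u^2 + 1, F = 144*u*v, G = 144*v^2 + 1, L = 12/sqrt(144*u^2 + 144*v^2 + 1), M = 0, N = 12/sqrt(144*u^2 + 144*v^2 + 1), assemble
  H = (EN − 2FM + GL) / (2(EG − F²)) = 12*(72*u^2 + 72*v^2 + 1)/(144*u^2 + 144*v^2 + 1)^(3/2).
At (u, v) = (-2, 2): H = 6924*sqrt(1153)/1329409.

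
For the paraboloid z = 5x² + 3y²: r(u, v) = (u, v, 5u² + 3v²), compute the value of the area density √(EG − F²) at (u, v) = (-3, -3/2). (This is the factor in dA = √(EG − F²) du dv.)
√(EG − F²)|_{(-3, -3/2)} = sqrt(982)

E = 100*u^2 + 1, F = 60*u*v, G = 36*v^2 + 1, so EG − F² = 100*u^2 + 36*v^2 + 1. Taking the positive square root: √(EG − F²) = sqrt(100*u^2 + 36*v^2 + 1). At (u, v) = (-3, -3/2): sqrt(982).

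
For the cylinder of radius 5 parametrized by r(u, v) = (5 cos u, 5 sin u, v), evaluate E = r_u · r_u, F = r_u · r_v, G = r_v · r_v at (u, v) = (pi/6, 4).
E = 25;  F = 0;  G = 1

Partials: r_u = (-5*sin(u), 5*cos(u), 0), r_v = (0, 0, 1). As functions of (u, v):
  E = r_u · r_u = 25,
  F = r_u · r_v = 0,
  G = r_v · r_v = 1.
Evaluating at (u, v) = (pi/6, 4): E = 25, F = 0, G = 1.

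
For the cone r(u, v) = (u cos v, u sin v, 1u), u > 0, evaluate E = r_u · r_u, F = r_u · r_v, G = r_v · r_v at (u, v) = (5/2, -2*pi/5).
E = 2;  F = 0;  G = 25/4

Partials: r_u = (cos(v), sin(v), 1), r_v = (-u*sin(v), u*cos(v), 0). As functions of (u, v):
  E = r_u · r_u = 2,
  F = r_u · r_v = 0,
  G = r_v · r_v = u^2.
Evaluating at (u, v) = (5/2, -2*pi/5): E = 2, F = 0, G = 25/4.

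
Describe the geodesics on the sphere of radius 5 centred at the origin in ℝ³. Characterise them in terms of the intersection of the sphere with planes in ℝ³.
Geodesics on the sphere of radius 5 are great circles — circles of radius 5 obtained as the intersection of the sphere with planes through the origin (the centre of the sphere).

A curve α(t) of nonzero constant speed on the sphere of radius 5 is a geodesic iff its acceleration α̈ is everywhere normal to the surface, i.e. parallel to the radial vector α(t). Then d/dt(α × α̇) = α̇ × α̇ + α × α̈ = 0, so α × α̇ is a constant vector n ≠ 0 and α(t) · n = 0 for all t: α lies in the plane through the origin with normal n. The intersection of that plane with the sphere is a circle of radius 5 (a great circle). Conversely, a great circle traversed at constant speed has centripetal acceleration pointing at the origin, hence normal to the sphere, so every great circle is a geodesic.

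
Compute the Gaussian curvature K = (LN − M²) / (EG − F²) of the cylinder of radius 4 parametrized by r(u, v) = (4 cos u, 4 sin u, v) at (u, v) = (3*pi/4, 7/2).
K = 0

Coefficients of the first fundamental form: E = 16, F = 0, G = 1.
Coefficients of the second fundamental form: L = -4, M = 0, N = 0.
Assemble K = (LN − M²)/(EG − F²) = 0. At (u, v) = (3*pi/4, 7/2): K = 0.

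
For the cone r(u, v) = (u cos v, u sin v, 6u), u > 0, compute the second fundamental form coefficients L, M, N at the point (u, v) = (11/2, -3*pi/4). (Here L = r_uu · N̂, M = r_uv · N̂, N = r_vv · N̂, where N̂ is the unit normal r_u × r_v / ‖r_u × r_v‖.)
L = 0;  M = 0;  N = 33*sqrt(37)/37

Compute the unit normal N̂(u, v) = (-6*sqrt(37)*u*cos(v)/(37*Abs(u)), -6*sqrt(37)*u*sin(v)/(37*Abs(u)), sqrt(37)*u/(37*Abs(u))), and the second partials r_uu, r_uv, r_vv. Take dot products:
  L(u, v) = r_uu · N̂ = 0,
  M(u, v) = r_uv · N̂ = 0,
  N(u, v) = r_vv · N̂ = 6*sqrt(37)*u^2/(37*Abs(u)).
Evaluating at (u, v) = (11/2, -3*pi/4):
  L = 0, M = 0, N = 33*sqrt(37)/37.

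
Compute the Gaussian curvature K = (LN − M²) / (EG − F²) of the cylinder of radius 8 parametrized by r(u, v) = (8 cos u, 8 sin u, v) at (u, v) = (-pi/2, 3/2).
K = 0

Coefficients of the first fundamental form: E = 64, F = 0, G = 1.
Coefficients of the second fundamental form: L = -8, M = 0, N = 0.
Assemble K = (LN − M²)/(EG − F²) = 0. At (u, v) = (-pi/2, 3/2): K = 0.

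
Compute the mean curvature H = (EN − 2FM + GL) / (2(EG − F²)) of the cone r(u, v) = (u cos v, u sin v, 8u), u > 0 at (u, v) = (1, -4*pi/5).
H = 4*sqrt(65)/65

With E = 65, F = 0, G = u^2, L = 0, M = 0, N = 8*sqrt(65)*u^2/(65*Abs(u)), assemble
  H = (EN − 2FM + GL) / (2(EG − F²)) = 4*sqrt(65)/(65*Abs(u)).
At (u, v) = (1, -4*pi/5): H = 4*sqrt(65)/65.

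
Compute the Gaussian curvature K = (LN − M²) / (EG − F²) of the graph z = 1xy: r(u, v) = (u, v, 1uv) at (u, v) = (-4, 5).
K = -1/1764

Coefficients of the first fundamental form: E = v^2 + 1, F = u*v, G = u^2 + 1.
Coefficients of the second fundamental form: L = 0, M = 1/sqrt(u^2 + v^2 + 1), N = 0.
Assemble K = (LN − M²)/(EG − F²) = 1/((u^2*v^2 - (u^2 + 1)*(v^2 + 1))*(u^2 + v^2 + 1)). At (u, v) = (-4, 5): K = -1/1764.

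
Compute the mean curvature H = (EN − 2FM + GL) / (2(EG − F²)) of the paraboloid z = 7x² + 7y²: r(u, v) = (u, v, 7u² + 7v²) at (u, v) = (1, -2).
H = 6874*sqrt(109)/320787

With E = 196*u^2 + 1, F = 196*u*v, G = 196*v^2 + 1, L = 14/sqrt(196*u^2 + 196*v^2 + 1), M = 0, N = 14/sqrt(196*u^2 + 196*v^2 + 1), assemble
  H = (EN − 2FM + GL) / (2(EG − F²)) = 14*(98*u^2 + 98*v^2 + 1)/(196*u^2 + 196*v^2 + 1)^(3/2).
At (u, v) = (1, -2): H = 6874*sqrt(109)/320787.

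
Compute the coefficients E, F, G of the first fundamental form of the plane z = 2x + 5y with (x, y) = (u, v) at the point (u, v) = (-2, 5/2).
E = 5;  F = 10;  G = 26

Partials: r_u = (1, 0, 2), r_v = (0, 1, 5). As functions of (u, v):
  E = r_u · r_u = 5,
  F = r_u · r_v = 10,
  G = r_v · r_v = 26.
Evaluating at (u, v) = (-2, 5/2): E = 5, F = 10, G = 26.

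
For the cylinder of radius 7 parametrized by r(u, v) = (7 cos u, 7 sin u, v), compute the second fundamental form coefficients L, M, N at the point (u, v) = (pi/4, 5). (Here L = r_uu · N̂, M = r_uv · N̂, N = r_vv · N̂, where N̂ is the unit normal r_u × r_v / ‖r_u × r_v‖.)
L = -7;  M = 0;  N = 0

Compute the unit normal N̂(u, v) = (cos(u), sin(u), 0), and the second partials r_uu, r_uv, r_vv. Take dot products:
  L(u, v) = r_uu · N̂ = -7,
  M(u, v) = r_uv · N̂ = 0,
  N(u, v) = r_vv · N̂ = 0.
Evaluating at (u, v) = (pi/4, 5):
  L = -7, M = 0, N = 0.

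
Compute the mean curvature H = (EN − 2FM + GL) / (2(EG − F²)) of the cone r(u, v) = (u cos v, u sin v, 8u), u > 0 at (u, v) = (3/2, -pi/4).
H = 8*sqrt(65)/195

With E = 65, F = 0, G = u^2, L = 0, M = 0, N = 8*sqrt(65)*u^2/(65*Abs(u)), assemble
  H = (EN − 2FM + GL) / (2(EG − F²)) = 4*sqrt(65)/(65*Abs(u)).
At (u, v) = (3/2, -pi/4): H = 8*sqrt(65)/195.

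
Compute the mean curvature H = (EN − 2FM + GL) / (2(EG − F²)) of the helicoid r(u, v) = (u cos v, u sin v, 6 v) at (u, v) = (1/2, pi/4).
H = 0

With E = 1, F = 0, G = u^2 + 36, L = 0, M = -6/sqrt(u^2 + 36), N = 0, assemble
  H = (EN − 2FM + GL) / (2(EG − F²)) = 0.
At (u, v) = (1/2, pi/4): H = 0.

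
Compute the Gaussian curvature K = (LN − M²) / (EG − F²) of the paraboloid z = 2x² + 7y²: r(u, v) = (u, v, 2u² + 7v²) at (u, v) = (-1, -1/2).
K = 14/1089

Coefficients of the first fundamental form: E = 16*u^2 + 1, F = 56*u*v, G = 196*v^2 + 1.
Coefficients of the second fundamental form: L = 4/sqrt(16*u^2 + 196*v^2 + 1), M = 0, N = 14/sqrt(16*u^2 + 196*v^2 + 1).
Assemble K = (LN − M²)/(EG − F²) = 56/(256*u^4 + 6272*u^2*v^2 + 32*u^2 + 38416*v^4 + 392*v^2 + 1). At (u, v) = (-1, -1/2): K = 14/1089.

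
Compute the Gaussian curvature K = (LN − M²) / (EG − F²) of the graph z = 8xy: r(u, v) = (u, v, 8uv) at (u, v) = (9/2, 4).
K = -64/5387041

Coefficients of the first fundamental form: E = 64*v^2 + 1, F = 64*u*v, G = 64*u^2 + 1.
Coefficients of the second fundamental form: L = 0, M = 8/sqrt(64*u^2 + 64*v^2 + 1), N = 0.
Assemble K = (LN − M²)/(EG − F²) = -64/(4096*u^4 + 8192*u^2*v^2 + 128*u^2 + 4096*v^4 + 128*v^2 + 1). At (u, v) = (9/2, 4): K = -64/5387041.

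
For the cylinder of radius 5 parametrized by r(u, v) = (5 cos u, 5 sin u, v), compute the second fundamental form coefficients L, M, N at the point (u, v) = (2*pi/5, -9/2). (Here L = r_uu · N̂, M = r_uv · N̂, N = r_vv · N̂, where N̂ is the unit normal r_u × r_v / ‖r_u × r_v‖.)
L = -5;  M = 0;  N = 0

Compute the unit normal N̂(u, v) = (cos(u), sin(u), 0), and the second partials r_uu, r_uv, r_vv. Take dot products:
  L(u, v) = r_uu · N̂ = -5,
  M(u, v) = r_uv · N̂ = 0,
  N(u, v) = r_vv · N̂ = 0.
Evaluating at (u, v) = (2*pi/5, -9/2):
  L = -5, M = 0, N = 0.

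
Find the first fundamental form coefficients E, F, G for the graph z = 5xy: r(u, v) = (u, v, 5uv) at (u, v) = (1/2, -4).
E = 401;  F = -50;  G = 29/4

Partials: r_u = (1, 0, 5*v), r_v = (0, 1, 5*u). As functions of (u, v):
  E = r_u · r_u = 25*v^2 + 1,
  F = r_u · r_v = 25*u*v,
  G = r_v · r_v = 25*u^2 + 1.
Evaluating at (u, v) = (1/2, -4): E = 401, F = -50, G = 29/4.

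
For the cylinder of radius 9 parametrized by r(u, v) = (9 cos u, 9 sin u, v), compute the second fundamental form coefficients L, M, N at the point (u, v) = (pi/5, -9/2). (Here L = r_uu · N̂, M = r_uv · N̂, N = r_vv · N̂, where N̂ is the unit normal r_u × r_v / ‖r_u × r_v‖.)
L = -9;  M = 0;  N = 0

Compute the unit normal N̂(u, v) = (cos(u), sin(u), 0), and the second partials r_uu, r_uv, r_vv. Take dot products:
  L(u, v) = r_uu · N̂ = -9,
  M(u, v) = r_uv · N̂ = 0,
  N(u, v) = r_vv · N̂ = 0.
Evaluating at (u, v) = (pi/5, -9/2):
  L = -9, M = 0, N = 0.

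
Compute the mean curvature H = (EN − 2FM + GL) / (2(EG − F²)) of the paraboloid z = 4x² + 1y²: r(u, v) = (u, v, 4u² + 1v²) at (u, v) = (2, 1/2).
H = 265*sqrt(258)/66564

With E = 64*u^2 + 1, F = 16*u*v, G = 4*v^2 + 1, L = 8/sqrt(64*u^2 + 4*v^2 + 1), M = 0, N = 2/sqrt(64*u^2 + 4*v^2 + 1), assemble
  H = (EN − 2FM + GL) / (2(EG − F²)) = (64*u^2 + 16*v^2 + 5)/(64*u^2 + 4*v^2 + 1)^(3/2).
At (u, v) = (2, 1/2): H = 265*sqrt(258)/66564.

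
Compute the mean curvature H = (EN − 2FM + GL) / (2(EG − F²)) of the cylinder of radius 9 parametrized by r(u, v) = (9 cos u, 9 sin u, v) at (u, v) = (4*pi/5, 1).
H = -1/18

With E = 81, F = 0, G = 1, L = -9, M = 0, N = 0, assemble
  H = (EN − 2FM + GL) / (2(EG − F²)) = -1/18.
At (u, v) = (4*pi/5, 1): H = -1/18.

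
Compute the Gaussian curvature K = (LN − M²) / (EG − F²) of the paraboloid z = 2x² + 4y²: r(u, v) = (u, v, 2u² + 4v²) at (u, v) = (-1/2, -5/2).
K = 32/164025

Coefficients of the first fundamental form: E = 16*u^2 + 1, F = 32*u*v, G = 64*v^2 + 1.
Coefficients of the second fundamental form: L = 4/sqrt(16*u^2 + 64*v^2 + 1), M = 0, N = 8/sqrt(16*u^2 + 64*v^2 + 1).
Assemble K = (LN − M²)/(EG − F²) = 32/(256*u^4 + 2048*u^2*v^2 + 32*u^2 + 4096*v^4 + 128*v^2 + 1). At (u, v) = (-1/2, -5/2): K = 32/164025.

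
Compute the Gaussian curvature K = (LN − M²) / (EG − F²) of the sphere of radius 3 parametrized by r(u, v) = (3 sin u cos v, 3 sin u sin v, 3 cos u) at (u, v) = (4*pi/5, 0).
K = 1/9

Coefficients of the first fundamental form: E = 9, F = 0, G = 9*sin(u)^2.
Coefficients of the second fundamental form: L = -3*sin(u)/Abs(sin(u)), M = 0, N = -3*sin(u)^3/Abs(sin(u)).
Assemble K = (LN − M²)/(EG − F²) = 1/9. At (u, v) = (4*pi/5, 0): K = 1/9.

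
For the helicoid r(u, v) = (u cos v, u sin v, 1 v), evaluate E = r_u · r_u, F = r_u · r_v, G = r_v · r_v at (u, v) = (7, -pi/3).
E = 1;  F = 0;  G = 50

Partials: r_u = (cos(v), sin(v), 0), r_v = (-u*sin(v), u*cos(v), 1). As functions of (u, v):
  E = r_u · r_u = 1,
  F = r_u · r_v = 0,
  G = r_v · r_v = u^2 + 1.
Evaluating at (u, v) = (7, -pi/3): E = 1, F = 0, G = 50.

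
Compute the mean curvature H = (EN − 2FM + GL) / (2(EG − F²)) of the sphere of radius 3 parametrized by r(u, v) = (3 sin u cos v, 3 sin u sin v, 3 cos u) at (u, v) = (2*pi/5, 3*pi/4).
H = -1/3

With E = 9, F = 0, G = 9*sin(u)^2, L = -3*sin(u)/Abs(sin(u)), M = 0, N = -3*sin(u)^3/Abs(sin(u)), assemble
  H = (EN − 2FM + GL) / (2(EG − F²)) = -sin(u)/(3*Abs(sin(u))).
At (u, v) = (2*pi/5, 3*pi/4): H = -1/3.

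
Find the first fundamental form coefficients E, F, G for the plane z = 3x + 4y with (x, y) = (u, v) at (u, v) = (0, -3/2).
E = 10;  F = 12;  G = 17

Partials: r_u = (1, 0, 3), r_v = (0, 1, 4). As functions of (u, v):
  E = r_u · r_u = 10,
  F = r_u · r_v = 12,
  G = r_v · r_v = 17.
Evaluating at (u, v) = (0, -3/2): E = 10, F = 12, G = 17.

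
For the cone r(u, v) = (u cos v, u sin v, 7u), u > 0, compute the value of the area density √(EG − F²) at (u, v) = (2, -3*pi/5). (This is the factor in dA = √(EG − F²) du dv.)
√(EG − F²)|_{(2, -3*pi/5)} = 10*sqrt(2)

E = 50, F = 0, G = u^2, so EG − F² = 50*u^2. Taking the positive square root: √(EG − F²) = 5*sqrt(2)*Abs(u). At (u, v) = (2, -3*pi/5): 10*sqrt(2).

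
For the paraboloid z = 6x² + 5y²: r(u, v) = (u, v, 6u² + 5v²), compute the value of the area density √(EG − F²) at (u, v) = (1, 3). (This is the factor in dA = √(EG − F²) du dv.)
√(EG − F²)|_{(1, 3)} = sqrt(1045)

E = 144*u^2 + 1, F = 120*u*v, G = 100*v^2 + 1, so EG − F² = 144*u^2 + 100*v^2 + 1. Taking the positive square root: √(EG − F²) = sqrt(144*u^2 + 100*v^2 + 1). At (u, v) = (1, 3): sqrt(1045).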